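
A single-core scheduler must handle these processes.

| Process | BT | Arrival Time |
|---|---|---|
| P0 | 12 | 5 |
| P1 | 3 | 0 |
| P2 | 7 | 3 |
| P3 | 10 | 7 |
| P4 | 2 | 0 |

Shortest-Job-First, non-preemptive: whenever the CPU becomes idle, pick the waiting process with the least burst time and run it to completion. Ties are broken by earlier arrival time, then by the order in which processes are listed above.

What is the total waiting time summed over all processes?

26

Schedule: | P4 0-2 | P1 2-5 | P2 5-12 | P3 12-22 | P0 22-34 |
Completion: P0=34  P1=5  P2=12  P3=22  P4=2
Turnaround (C−A): P0=29  P1=5  P2=9  P3=15  P4=2
Waiting = turnaround − burst: P0=17, P1=2, P2=2, P3=5, P4=0
Total waiting = 17 + 2 + 2 + 5 + 0 = 26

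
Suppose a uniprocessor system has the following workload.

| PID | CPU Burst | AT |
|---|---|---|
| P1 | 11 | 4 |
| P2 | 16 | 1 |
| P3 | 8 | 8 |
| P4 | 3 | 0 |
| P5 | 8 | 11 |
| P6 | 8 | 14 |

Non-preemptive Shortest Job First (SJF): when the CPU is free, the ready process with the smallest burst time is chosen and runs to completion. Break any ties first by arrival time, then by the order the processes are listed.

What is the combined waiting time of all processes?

Schedule: | P4 0-3 | P2 3-19 | P3 19-27 | P5 27-35 | P6 35-43 | P1 43-54 |
Completion: P1=54  P2=19  P3=27  P4=3  P5=35  P6=43
Turnaround (C−A): P1=50  P2=18  P3=19  P4=3  P5=24  P6=29
Waiting = turnaround − burst: P1=39, P2=2, P3=11, P4=0, P5=16, P6=21
Total waiting = 39 + 2 + 11 + 0 + 16 + 21 = 89

89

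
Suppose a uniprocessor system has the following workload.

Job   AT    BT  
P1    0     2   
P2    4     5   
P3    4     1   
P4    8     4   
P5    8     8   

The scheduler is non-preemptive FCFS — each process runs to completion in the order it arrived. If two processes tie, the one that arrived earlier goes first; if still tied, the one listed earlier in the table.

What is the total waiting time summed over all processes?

13

Timeline: | P1 0-2 | idle 2-4 | P2 4-9 | P3 9-10 | P4 10-14 | P5 14-22 |
Completion: P1=2  P2=9  P3=10  P4=14  P5=22
Waiting = turnaround − burst: P1=0, P2=0, P3=5, P4=2, P5=6
Total waiting = 0 + 0 + 5 + 2 + 6 = 13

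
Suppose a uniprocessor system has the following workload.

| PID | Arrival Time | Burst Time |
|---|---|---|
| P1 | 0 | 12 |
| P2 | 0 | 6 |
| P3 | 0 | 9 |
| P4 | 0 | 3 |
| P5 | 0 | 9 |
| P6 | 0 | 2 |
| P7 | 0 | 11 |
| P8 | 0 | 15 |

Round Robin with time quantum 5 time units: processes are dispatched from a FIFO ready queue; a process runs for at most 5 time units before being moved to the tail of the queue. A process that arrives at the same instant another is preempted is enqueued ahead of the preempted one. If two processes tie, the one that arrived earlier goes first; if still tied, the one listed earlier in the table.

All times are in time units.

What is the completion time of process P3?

45

Schedule: | P1 0-5 | P2 5-10 | P3 10-15 | P4 15-18 | P5 18-23 | P6 23-25 | P7 25-30 | P8 30-35 | P1 35-40 | P2 40-41 | P3 41-45 | P5 45-49 | P7 49-54 | P8 54-59 | P1 59-61 | P7 61-62 | P8 62-67 |
Completion: P1=61  P2=41  P3=45  P4=18  P5=49  P6=25  P7=62  P8=67
Turnaround (C−A): P1=61  P2=41  P3=45  P4=18  P5=49  P6=25  P7=62  P8=67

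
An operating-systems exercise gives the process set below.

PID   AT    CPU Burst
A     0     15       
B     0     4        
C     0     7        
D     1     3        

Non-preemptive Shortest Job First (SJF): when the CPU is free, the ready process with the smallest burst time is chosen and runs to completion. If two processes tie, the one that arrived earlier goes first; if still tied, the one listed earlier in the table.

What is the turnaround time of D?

6

Schedule: | B 0-4 | D 4-7 | C 7-14 | A 14-29 |
Completion: A=29  B=4  C=14  D=7
Turnaround(D) = completion − arrival = 7 − 1 = 6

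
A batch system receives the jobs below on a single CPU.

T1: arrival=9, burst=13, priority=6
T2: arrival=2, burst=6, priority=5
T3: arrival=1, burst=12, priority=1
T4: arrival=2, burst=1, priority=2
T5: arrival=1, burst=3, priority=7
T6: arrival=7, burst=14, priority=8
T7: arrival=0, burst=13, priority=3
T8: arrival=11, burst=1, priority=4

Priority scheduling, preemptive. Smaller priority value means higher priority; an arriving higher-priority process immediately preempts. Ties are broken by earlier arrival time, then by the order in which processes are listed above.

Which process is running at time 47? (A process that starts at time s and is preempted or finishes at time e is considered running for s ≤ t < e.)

Gantt: | T7 0-1 | T3 1-13 | T4 13-14 | T7 14-26 | T8 26-27 | T2 27-33 | T1 33-46 | T5 46-49 | T6 49-63 |
Completion: T1=46  T2=33  T3=13  T4=14  T5=49  T6=63  T7=26  T8=27

T5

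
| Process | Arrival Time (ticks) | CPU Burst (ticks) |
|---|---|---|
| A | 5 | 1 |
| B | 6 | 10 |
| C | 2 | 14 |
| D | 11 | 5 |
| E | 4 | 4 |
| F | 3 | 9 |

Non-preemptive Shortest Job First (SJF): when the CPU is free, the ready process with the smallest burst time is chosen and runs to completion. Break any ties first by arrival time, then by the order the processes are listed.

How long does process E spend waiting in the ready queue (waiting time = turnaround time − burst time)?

13

Gantt: | idle 0-2 | C 2-16 | A 16-17 | E 17-21 | D 21-26 | F 26-35 | B 35-45 |
Completion: A=17  B=45  C=16  D=26  E=21  F=35
Waiting(E) = turnaround − burst = 17 − 4 = 13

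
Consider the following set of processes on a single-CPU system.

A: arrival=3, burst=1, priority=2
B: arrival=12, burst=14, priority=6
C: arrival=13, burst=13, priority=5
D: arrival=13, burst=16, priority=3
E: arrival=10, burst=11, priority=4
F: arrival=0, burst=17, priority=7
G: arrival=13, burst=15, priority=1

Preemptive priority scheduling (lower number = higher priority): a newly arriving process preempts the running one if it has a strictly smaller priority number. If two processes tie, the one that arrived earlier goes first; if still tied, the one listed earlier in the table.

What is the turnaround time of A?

1

Schedule: | F 0-3 | A 3-4 | F 4-10 | E 10-13 | G 13-28 | D 28-44 | E 44-52 | C 52-65 | B 65-79 | F 79-87 |
Completion: A=4  B=79  C=65  D=44  E=52  F=87  G=28
Turnaround(A) = completion − arrival = 4 − 3 = 1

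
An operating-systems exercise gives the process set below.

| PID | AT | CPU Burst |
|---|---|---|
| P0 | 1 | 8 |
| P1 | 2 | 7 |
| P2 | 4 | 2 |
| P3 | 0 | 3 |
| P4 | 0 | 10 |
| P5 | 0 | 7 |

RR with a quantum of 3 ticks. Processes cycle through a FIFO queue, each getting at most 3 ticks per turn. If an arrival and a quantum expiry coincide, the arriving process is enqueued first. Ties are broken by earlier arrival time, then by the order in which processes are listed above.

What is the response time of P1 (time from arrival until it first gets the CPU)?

10

Timeline: | P3 0-3 | P4 3-6 | P5 6-9 | P0 9-12 | P1 12-15 | P2 15-17 | P4 17-20 | P5 20-23 | P0 23-26 | P1 26-29 | P4 29-32 | P5 32-33 | P0 33-35 | P1 35-36 | P4 36-37 |
Completion: P0=35  P1=36  P2=17  P3=3  P4=37  P5=33
Turnaround (C−A): P0=34  P1=34  P2=13  P3=3  P4=37  P5=33
Response(P1) = first start − arrival = 12 − 2 = 10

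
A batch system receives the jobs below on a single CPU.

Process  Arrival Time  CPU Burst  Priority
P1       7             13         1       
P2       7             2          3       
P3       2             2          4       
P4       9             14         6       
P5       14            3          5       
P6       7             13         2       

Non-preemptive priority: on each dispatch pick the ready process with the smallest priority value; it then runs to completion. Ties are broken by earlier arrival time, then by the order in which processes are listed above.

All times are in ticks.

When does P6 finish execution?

Schedule: | idle 0-2 | P3 2-4 | idle 4-7 | P1 7-20 | P6 20-33 | P2 33-35 | P5 35-38 | P4 38-52 |
Completion: P1=20  P2=35  P3=4  P4=52  P5=38  P6=33

33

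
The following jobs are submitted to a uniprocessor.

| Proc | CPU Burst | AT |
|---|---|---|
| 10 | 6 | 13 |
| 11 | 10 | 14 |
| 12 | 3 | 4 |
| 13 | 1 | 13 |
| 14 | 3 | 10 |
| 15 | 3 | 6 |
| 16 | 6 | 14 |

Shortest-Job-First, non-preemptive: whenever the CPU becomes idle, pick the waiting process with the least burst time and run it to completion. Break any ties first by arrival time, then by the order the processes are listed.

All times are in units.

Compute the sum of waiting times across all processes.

Schedule: | idle 0-4 | 12 4-7 | 15 7-10 | 14 10-13 | 13 13-14 | 10 14-20 | 16 20-26 | 11 26-36 |
Completion: 10=20  11=36  12=7  13=14  14=13  15=10  16=26
Turnaround (C−A): 10=7  11=22  12=3  13=1  14=3  15=4  16=12
Waiting = turnaround − burst: 10=1, 11=12, 12=0, 13=0, 14=0, 15=1, 16=6
Total waiting = 1 + 12 + 0 + 0 + 0 + 1 + 6 = 20

20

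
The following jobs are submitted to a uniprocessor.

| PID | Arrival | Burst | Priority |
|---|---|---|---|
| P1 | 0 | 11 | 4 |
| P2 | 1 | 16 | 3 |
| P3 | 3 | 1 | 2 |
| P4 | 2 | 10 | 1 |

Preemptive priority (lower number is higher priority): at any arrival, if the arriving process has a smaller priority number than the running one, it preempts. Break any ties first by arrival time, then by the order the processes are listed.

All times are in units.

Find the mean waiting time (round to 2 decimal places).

Timeline: | P1 0-1 | P2 1-2 | P4 2-12 | P3 12-13 | P2 13-28 | P1 28-38 |
Completion: P1=38  P2=28  P3=13  P4=12
Turnaround (C−A): P1=38  P2=27  P3=10  P4=10
Waiting times: P1=27, P2=11, P3=9, P4=0
Average waiting = (27+11+9+0) / 4 = 47/4 = 11.75

11.75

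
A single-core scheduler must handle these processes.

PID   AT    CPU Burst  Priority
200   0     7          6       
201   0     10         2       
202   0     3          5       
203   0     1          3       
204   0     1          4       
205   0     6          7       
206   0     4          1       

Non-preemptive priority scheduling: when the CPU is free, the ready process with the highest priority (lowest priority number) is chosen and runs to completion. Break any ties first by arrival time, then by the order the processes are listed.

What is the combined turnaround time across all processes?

Schedule: | 206 0-4 | 201 4-14 | 203 14-15 | 204 15-16 | 202 16-19 | 200 19-26 | 205 26-32 |
Completion: 200=26  201=14  202=19  203=15  204=16  205=32  206=4
Turnaround = completion − arrival: 200=26, 201=14, 202=19, 203=15, 204=16, 205=32, 206=4
Total turnaround = 26 + 14 + 19 + 15 + 16 + 32 + 4 = 126

126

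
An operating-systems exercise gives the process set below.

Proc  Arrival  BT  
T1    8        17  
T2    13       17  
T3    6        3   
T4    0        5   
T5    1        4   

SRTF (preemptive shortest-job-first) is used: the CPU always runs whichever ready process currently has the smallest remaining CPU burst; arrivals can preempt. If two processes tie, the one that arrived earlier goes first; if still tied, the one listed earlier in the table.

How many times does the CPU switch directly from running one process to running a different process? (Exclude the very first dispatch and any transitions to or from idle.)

4

Timeline: | T4 0-5 | T5 5-9 | T3 9-12 | T1 12-29 | T2 29-46 |
Completion: T1=29  T2=46  T3=12  T4=5  T5=9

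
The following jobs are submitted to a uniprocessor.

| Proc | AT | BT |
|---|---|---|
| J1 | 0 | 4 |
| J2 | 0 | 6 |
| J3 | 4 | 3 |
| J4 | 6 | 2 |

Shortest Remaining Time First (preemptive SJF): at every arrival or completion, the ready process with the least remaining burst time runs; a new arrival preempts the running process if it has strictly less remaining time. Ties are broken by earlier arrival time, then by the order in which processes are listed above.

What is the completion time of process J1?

Schedule: | J1 0-4 | J3 4-7 | J4 7-9 | J2 9-15 |
Completion: J1=4  J2=15  J3=7  J4=9

4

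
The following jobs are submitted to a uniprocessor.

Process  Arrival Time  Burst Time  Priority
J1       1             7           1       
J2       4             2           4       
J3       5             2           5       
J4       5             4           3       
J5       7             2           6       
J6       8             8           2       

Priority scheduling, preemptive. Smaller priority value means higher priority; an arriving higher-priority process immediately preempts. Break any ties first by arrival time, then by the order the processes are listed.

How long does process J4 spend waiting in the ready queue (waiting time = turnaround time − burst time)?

11

Timeline: | idle 0-1 | J1 1-8 | J6 8-16 | J4 16-20 | J2 20-22 | J3 22-24 | J5 24-26 |
Completion: J1=8  J2=22  J3=24  J4=20  J5=26  J6=16
Turnaround (C−A): J1=7  J2=18  J3=19  J4=15  J5=19  J6=8
Waiting(J4) = turnaround − burst = 15 − 4 = 11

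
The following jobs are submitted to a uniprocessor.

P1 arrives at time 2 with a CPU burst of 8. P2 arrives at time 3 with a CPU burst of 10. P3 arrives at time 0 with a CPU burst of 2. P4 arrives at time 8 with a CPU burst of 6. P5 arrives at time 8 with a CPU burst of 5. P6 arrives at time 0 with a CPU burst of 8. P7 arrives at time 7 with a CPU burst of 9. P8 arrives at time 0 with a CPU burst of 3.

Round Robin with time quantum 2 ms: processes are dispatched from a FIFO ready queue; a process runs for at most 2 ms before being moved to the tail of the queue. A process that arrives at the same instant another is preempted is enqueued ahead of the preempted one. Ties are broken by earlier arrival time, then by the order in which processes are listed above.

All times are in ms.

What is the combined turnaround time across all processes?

252

Schedule: | P3 0-2 | P6 2-4 | P8 4-6 | P1 6-8 | P2 8-10 | P6 10-12 | P8 12-13 | P7 13-15 | P4 15-17 | P5 17-19 | P1 19-21 | P2 21-23 | P6 23-25 | P7 25-27 | P4 27-29 | P5 29-31 | P1 31-33 | P2 33-35 | P6 35-37 | P7 37-39 | P4 39-41 | P5 41-42 | P1 42-44 | P2 44-46 | P7 46-48 | P2 48-50 | P7 50-51 |
Completion: P1=44  P2=50  P3=2  P4=41  P5=42  P6=37  P7=51  P8=13
Turnaround (C−A): P1=42  P2=47  P3=2  P4=33  P5=34  P6=37  P7=44  P8=13
Turnaround = completion − arrival: P1=42, P2=47, P3=2, P4=33, P5=34, P6=37, P7=44, P8=13
Total turnaround = 42 + 47 + 2 + 33 + 34 + 37 + 44 + 13 = 252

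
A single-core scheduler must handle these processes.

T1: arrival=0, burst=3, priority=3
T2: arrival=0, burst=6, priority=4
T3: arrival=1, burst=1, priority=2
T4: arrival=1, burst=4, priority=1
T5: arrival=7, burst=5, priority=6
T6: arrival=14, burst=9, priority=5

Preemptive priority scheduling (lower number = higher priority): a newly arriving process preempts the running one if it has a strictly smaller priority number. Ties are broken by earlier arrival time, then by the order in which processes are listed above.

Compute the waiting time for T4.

0

Timeline: | T1 0-1 | T4 1-5 | T3 5-6 | T1 6-8 | T2 8-14 | T6 14-23 | T5 23-28 |
Completion: T1=8  T2=14  T3=6  T4=5  T5=28  T6=23
Turnaround (C−A): T1=8  T2=14  T3=5  T4=4  T5=21  T6=9
Waiting(T4) = turnaround − burst = 4 − 4 = 0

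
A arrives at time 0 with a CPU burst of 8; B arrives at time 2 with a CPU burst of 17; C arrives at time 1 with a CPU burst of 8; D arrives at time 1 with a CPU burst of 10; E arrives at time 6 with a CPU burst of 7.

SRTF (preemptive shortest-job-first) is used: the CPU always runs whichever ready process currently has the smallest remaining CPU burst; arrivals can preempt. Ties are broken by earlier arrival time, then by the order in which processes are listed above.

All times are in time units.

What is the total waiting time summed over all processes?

69

Timeline: | A 0-8 | E 8-15 | C 15-23 | D 23-33 | B 33-50 |
Completion: A=8  B=50  C=23  D=33  E=15
Waiting = turnaround − burst: A=0, B=31, C=14, D=22, E=2
Total waiting = 0 + 31 + 14 + 22 + 2 = 69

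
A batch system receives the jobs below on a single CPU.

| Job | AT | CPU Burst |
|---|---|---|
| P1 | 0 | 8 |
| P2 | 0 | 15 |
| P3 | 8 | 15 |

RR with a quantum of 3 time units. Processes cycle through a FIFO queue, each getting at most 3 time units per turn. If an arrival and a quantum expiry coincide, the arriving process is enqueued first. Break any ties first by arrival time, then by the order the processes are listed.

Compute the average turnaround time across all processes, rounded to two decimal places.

Timeline: | P1 0-3 | P2 3-6 | P1 6-9 | P2 9-12 | P3 12-15 | P1 15-17 | P2 17-20 | P3 20-23 | P2 23-26 | P3 26-29 | P2 29-32 | P3 32-38 |
Completion: P1=17  P2=32  P3=38
Turnaround (C−A): P1=17  P2=32  P3=30
Turnaround times: P1=17, P2=32, P3=30
Average turnaround = (17+32+30) / 3 = 79/3 = 26.33

26.33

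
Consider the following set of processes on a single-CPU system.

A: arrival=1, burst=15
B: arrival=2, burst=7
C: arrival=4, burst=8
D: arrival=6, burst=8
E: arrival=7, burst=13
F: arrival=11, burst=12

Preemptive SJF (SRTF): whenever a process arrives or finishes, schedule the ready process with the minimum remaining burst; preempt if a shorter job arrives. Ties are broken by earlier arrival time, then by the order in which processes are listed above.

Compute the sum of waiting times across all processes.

108

Timeline: | idle 0-1 | A 1-2 | B 2-9 | C 9-17 | D 17-25 | F 25-37 | E 37-50 | A 50-64 |
Completion: A=64  B=9  C=17  D=25  E=50  F=37
Turnaround (C−A): A=63  B=7  C=13  D=19  E=43  F=26
Waiting = turnaround − burst: A=48, B=0, C=5, D=11, E=30, F=14
Total waiting = 48 + 0 + 5 + 11 + 30 + 14 = 108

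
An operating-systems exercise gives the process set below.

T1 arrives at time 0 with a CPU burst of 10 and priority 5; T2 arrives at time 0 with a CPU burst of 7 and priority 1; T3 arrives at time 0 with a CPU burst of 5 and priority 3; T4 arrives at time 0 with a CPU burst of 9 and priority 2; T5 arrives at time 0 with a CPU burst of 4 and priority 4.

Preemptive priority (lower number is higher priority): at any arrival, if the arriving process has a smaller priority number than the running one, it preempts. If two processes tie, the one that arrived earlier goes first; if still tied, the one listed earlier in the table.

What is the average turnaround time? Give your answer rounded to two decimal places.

20.80

Schedule: | T2 0-7 | T4 7-16 | T3 16-21 | T5 21-25 | T1 25-35 |
Completion: T1=35  T2=7  T3=21  T4=16  T5=25
Turnaround (C−A): T1=35  T2=7  T3=21  T4=16  T5=25
Turnaround times: T1=35, T2=7, T3=21, T4=16, T5=25
Average turnaround = (35+7+21+16+25) / 5 = 104/5 = 20.80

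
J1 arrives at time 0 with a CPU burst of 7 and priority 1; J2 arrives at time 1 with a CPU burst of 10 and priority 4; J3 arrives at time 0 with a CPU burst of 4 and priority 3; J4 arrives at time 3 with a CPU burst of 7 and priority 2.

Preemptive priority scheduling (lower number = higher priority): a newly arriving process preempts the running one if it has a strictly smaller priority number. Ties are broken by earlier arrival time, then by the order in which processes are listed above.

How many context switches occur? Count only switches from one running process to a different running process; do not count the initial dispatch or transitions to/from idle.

3

Gantt: | J1 0-7 | J4 7-14 | J3 14-18 | J2 18-28 |
Completion: J1=7  J2=28  J3=18  J4=14
Turnaround (C−A): J1=7  J2=27  J3=18  J4=11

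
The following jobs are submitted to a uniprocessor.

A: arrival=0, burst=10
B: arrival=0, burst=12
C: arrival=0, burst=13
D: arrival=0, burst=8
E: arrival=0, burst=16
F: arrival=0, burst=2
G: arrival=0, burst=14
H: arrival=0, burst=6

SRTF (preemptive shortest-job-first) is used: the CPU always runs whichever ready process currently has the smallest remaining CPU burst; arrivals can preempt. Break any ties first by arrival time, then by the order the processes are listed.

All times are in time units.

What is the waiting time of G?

51

Schedule: | F 0-2 | H 2-8 | D 8-16 | A 16-26 | B 26-38 | C 38-51 | G 51-65 | E 65-81 |
Completion: A=26  B=38  C=51  D=16  E=81  F=2  G=65  H=8
Turnaround (C−A): A=26  B=38  C=51  D=16  E=81  F=2  G=65  H=8
Waiting(G) = turnaround − burst = 65 − 14 = 51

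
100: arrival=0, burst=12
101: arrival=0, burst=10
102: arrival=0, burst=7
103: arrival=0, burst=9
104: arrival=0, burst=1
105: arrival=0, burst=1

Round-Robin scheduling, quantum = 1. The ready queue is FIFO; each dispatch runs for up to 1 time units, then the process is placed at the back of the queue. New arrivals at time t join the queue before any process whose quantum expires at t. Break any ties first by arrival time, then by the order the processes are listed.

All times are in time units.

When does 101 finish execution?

Gantt: | 100 0-1 | 101 1-2 | 102 2-3 | 103 3-4 | 104 4-5 | 105 5-6 | 100 6-7 | 101 7-8 | 102 8-9 | 103 9-10 | 100 10-11 | 101 11-12 | 102 12-13 | 103 13-14 | 100 14-15 | 101 15-16 | 102 16-17 | 103 17-18 | 100 18-19 | 101 19-20 | 102 20-21 | 103 21-22 | 100 22-23 | 101 23-24 | 102 24-25 | 103 25-26 | 100 26-27 | 101 27-28 | 102 28-29 | 103 29-30 | 100 30-31 | 101 31-32 | 103 32-33 | 100 33-34 | 101 34-35 | 103 35-36 | 100 36-37 | 101 37-38 | 100 38-40 |
Completion: 100=40  101=38  102=29  103=36  104=5  105=6

38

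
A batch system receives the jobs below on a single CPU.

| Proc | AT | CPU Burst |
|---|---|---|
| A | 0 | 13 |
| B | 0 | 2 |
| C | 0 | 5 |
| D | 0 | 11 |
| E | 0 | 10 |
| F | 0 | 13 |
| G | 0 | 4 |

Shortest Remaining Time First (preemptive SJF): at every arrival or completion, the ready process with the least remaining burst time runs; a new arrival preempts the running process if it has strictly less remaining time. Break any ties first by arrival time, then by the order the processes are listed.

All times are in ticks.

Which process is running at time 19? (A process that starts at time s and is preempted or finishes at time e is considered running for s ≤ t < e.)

Gantt: | B 0-2 | G 2-6 | C 6-11 | E 11-21 | D 21-32 | A 32-45 | F 45-58 |
Completion: A=45  B=2  C=11  D=32  E=21  F=58  G=6
Turnaround (C−A): A=45  B=2  C=11  D=32  E=21  F=58  G=6

E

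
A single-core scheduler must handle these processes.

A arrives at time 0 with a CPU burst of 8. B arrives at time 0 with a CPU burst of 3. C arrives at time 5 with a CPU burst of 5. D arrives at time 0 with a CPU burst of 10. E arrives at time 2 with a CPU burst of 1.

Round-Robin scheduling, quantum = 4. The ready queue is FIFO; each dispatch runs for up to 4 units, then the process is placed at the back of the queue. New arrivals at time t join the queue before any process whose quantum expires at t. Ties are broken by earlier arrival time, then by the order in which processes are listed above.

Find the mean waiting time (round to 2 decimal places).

10.60

Schedule: | A 0-4 | B 4-7 | D 7-11 | E 11-12 | A 12-16 | C 16-20 | D 20-24 | C 24-25 | D 25-27 |
Completion: A=16  B=7  C=25  D=27  E=12
Waiting times: A=8, B=4, C=15, D=17, E=9
Average waiting = (8+4+15+17+9) / 5 = 53/5 = 10.60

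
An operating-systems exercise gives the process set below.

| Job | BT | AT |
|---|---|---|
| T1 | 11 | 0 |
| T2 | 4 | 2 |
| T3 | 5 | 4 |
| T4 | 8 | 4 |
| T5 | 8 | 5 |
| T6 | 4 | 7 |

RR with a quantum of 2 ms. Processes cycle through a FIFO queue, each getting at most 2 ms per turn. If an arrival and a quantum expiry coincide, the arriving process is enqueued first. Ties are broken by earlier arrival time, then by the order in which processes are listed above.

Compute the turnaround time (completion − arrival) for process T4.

Timeline: | T1 0-2 | T2 2-4 | T1 4-6 | T3 6-8 | T4 8-10 | T2 10-12 | T5 12-14 | T1 14-16 | T6 16-18 | T3 18-20 | T4 20-22 | T5 22-24 | T1 24-26 | T6 26-28 | T3 28-29 | T4 29-31 | T5 31-33 | T1 33-35 | T4 35-37 | T5 37-39 | T1 39-40 |
Completion: T1=40  T2=12  T3=29  T4=37  T5=39  T6=28
Turnaround (C−A): T1=40  T2=10  T3=25  T4=33  T5=34  T6=21
Turnaround(T4) = completion − arrival = 37 − 4 = 33

33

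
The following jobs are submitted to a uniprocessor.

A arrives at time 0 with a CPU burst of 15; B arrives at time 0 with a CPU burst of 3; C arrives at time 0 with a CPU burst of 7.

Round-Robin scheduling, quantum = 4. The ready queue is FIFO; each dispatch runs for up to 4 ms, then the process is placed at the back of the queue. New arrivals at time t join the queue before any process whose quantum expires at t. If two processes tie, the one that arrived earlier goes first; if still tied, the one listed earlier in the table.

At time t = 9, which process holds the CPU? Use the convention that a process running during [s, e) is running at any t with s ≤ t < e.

C

Schedule: | A 0-4 | B 4-7 | C 7-11 | A 11-15 | C 15-18 | A 18-25 |
Completion: A=25  B=7  C=18
Turnaround (C−A): A=25  B=7  C=18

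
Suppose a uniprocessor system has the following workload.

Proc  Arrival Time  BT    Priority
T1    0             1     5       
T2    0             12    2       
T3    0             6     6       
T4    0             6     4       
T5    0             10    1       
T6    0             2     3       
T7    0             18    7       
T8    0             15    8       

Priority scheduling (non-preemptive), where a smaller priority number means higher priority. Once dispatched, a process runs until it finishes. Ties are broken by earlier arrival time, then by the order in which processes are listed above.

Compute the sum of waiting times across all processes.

Gantt: | T5 0-10 | T2 10-22 | T6 22-24 | T4 24-30 | T1 30-31 | T3 31-37 | T7 37-55 | T8 55-70 |
Completion: T1=31  T2=22  T3=37  T4=30  T5=10  T6=24  T7=55  T8=70
Turnaround (C−A): T1=31  T2=22  T3=37  T4=30  T5=10  T6=24  T7=55  T8=70
Waiting = turnaround − burst: T1=30, T2=10, T3=31, T4=24, T5=0, T6=22, T7=37, T8=55
Total waiting = 30 + 10 + 31 + 24 + 0 + 22 + 37 + 55 = 209

209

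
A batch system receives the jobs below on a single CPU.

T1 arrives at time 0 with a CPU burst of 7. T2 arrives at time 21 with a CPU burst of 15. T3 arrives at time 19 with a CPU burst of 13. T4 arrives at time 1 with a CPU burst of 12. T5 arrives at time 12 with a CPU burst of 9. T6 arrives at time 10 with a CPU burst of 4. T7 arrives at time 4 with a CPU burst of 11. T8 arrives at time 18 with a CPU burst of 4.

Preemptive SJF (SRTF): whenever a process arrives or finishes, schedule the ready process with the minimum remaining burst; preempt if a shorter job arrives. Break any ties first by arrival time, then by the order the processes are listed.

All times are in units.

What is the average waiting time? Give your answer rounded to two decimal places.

Timeline: | T1 0-7 | T7 7-10 | T6 10-14 | T7 14-22 | T8 22-26 | T5 26-35 | T4 35-47 | T3 47-60 | T2 60-75 |
Completion: T1=7  T2=75  T3=60  T4=47  T5=35  T6=14  T7=22  T8=26
Waiting times: T1=0, T2=39, T3=28, T4=34, T5=14, T6=0, T7=7, T8=4
Average waiting = (0+39+28+34+14+0+7+4) / 8 = 126/8 = 15.75

15.75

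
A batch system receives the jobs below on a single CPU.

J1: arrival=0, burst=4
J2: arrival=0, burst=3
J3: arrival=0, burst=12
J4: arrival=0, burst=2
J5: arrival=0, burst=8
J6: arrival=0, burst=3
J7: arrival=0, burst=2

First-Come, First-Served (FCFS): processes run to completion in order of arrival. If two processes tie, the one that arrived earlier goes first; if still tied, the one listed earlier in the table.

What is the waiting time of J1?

0

Gantt: | J1 0-4 | J2 4-7 | J3 7-19 | J4 19-21 | J5 21-29 | J6 29-32 | J7 32-34 |
Completion: J1=4  J2=7  J3=19  J4=21  J5=29  J6=32  J7=34
Waiting(J1) = turnaround − burst = 4 − 4 = 0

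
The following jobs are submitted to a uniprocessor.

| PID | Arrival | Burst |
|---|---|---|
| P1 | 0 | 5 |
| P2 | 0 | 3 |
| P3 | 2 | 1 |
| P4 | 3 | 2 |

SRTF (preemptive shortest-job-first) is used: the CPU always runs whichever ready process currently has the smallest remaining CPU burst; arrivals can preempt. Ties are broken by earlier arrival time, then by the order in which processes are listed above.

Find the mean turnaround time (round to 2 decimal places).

Schedule: | P2 0-3 | P3 3-4 | P4 4-6 | P1 6-11 |
Completion: P1=11  P2=3  P3=4  P4=6
Turnaround (C−A): P1=11  P2=3  P3=2  P4=3
Turnaround times: P1=11, P2=3, P3=2, P4=3
Average turnaround = (11+3+2+3) / 4 = 19/4 = 4.75

4.75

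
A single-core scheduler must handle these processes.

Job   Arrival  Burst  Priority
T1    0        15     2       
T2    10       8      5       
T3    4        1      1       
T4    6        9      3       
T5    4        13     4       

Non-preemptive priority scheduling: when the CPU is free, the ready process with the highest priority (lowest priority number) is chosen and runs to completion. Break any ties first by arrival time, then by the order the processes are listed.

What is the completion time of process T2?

46

Gantt: | T1 0-15 | T3 15-16 | T4 16-25 | T5 25-38 | T2 38-46 |
Completion: T1=15  T2=46  T3=16  T4=25  T5=38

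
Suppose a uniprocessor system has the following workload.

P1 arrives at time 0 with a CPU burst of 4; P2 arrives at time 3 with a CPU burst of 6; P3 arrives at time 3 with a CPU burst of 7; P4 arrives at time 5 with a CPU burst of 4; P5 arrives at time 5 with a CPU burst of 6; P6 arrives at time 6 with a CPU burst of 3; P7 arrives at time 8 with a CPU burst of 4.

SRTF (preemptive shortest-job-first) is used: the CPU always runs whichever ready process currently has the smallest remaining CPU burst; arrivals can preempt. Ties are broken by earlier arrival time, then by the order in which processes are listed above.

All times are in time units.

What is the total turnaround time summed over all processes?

93

Timeline: | P1 0-4 | P2 4-5 | P4 5-9 | P6 9-12 | P7 12-16 | P2 16-21 | P5 21-27 | P3 27-34 |
Completion: P1=4  P2=21  P3=34  P4=9  P5=27  P6=12  P7=16
Turnaround = completion − arrival: P1=4, P2=18, P3=31, P4=4, P5=22, P6=6, P7=8
Total turnaround = 4 + 18 + 31 + 4 + 22 + 6 + 8 = 93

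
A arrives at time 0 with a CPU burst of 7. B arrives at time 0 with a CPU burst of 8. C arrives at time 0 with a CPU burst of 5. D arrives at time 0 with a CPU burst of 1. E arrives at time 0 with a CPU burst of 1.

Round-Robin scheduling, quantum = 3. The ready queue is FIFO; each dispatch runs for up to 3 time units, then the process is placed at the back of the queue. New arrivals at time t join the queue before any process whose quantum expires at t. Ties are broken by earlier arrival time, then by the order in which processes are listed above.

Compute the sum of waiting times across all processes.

Schedule: | A 0-3 | B 3-6 | C 6-9 | D 9-10 | E 10-11 | A 11-14 | B 14-17 | C 17-19 | A 19-20 | B 20-22 |
Completion: A=20  B=22  C=19  D=10  E=11
Turnaround (C−A): A=20  B=22  C=19  D=10  E=11
Waiting = turnaround − burst: A=13, B=14, C=14, D=9, E=10
Total waiting = 13 + 14 + 14 + 9 + 10 = 60

60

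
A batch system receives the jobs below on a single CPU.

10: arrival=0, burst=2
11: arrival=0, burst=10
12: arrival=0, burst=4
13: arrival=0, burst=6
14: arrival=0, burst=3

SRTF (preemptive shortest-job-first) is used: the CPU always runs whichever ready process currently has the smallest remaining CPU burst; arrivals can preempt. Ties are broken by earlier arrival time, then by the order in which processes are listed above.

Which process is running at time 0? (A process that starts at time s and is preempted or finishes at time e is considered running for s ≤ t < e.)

10

Schedule: | 10 0-2 | 14 2-5 | 12 5-9 | 13 9-15 | 11 15-25 |
Completion: 10=2  11=25  12=9  13=15  14=5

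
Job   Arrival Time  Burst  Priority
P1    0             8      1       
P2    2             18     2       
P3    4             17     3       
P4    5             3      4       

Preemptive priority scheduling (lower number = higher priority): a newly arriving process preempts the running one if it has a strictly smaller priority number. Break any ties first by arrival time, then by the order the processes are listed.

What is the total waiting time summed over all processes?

66

Schedule: | P1 0-8 | P2 8-26 | P3 26-43 | P4 43-46 |
Completion: P1=8  P2=26  P3=43  P4=46
Turnaround (C−A): P1=8  P2=24  P3=39  P4=41
Waiting = turnaround − burst: P1=0, P2=6, P3=22, P4=38
Total waiting = 0 + 6 + 22 + 38 = 66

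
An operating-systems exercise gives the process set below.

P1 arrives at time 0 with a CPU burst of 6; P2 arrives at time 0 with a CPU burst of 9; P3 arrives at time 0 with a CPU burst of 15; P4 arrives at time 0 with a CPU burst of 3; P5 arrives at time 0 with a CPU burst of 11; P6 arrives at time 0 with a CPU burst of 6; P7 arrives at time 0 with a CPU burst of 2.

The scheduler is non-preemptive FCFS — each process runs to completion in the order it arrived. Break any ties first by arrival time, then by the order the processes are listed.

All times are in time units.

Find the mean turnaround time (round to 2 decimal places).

Gantt: | P1 0-6 | P2 6-15 | P3 15-30 | P4 30-33 | P5 33-44 | P6 44-50 | P7 50-52 |
Completion: P1=6  P2=15  P3=30  P4=33  P5=44  P6=50  P7=52
Turnaround times: P1=6, P2=15, P3=30, P4=33, P5=44, P6=50, P7=52
Average turnaround = (6+15+30+33+44+50+52) / 7 = 230/7 = 32.86

32.86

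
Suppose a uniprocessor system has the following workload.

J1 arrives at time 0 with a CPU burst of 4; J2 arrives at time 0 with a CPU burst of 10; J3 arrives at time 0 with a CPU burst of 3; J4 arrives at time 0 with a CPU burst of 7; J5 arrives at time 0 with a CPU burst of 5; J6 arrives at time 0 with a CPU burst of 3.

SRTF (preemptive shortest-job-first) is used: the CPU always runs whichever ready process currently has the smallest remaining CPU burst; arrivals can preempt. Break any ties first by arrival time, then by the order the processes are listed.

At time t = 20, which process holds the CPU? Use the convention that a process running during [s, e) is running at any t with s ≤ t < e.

Gantt: | J3 0-3 | J6 3-6 | J1 6-10 | J5 10-15 | J4 15-22 | J2 22-32 |
Completion: J1=10  J2=32  J3=3  J4=22  J5=15  J6=6
Turnaround (C−A): J1=10  J2=32  J3=3  J4=22  J5=15  J6=6

J4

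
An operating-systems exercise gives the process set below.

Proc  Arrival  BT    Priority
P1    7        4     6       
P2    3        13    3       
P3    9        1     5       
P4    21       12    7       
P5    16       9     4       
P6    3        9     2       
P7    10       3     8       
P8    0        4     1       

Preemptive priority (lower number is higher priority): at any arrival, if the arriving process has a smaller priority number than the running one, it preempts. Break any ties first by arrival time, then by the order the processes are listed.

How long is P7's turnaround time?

45

Timeline: | P8 0-4 | P6 4-13 | P2 13-26 | P5 26-35 | P3 35-36 | P1 36-40 | P4 40-52 | P7 52-55 |
Completion: P1=40  P2=26  P3=36  P4=52  P5=35  P6=13  P7=55  P8=4
Turnaround(P7) = completion − arrival = 55 − 10 = 45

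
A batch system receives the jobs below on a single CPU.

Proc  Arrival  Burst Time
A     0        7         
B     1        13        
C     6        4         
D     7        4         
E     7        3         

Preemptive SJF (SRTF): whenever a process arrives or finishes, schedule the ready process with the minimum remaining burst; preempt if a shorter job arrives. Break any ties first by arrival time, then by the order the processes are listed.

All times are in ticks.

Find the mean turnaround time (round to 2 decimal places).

11.80

Gantt: | A 0-7 | E 7-10 | C 10-14 | D 14-18 | B 18-31 |
Completion: A=7  B=31  C=14  D=18  E=10
Turnaround (C−A): A=7  B=30  C=8  D=11  E=3
Turnaround times: A=7, B=30, C=8, D=11, E=3
Average turnaround = (7+30+8+11+3) / 5 = 59/5 = 11.80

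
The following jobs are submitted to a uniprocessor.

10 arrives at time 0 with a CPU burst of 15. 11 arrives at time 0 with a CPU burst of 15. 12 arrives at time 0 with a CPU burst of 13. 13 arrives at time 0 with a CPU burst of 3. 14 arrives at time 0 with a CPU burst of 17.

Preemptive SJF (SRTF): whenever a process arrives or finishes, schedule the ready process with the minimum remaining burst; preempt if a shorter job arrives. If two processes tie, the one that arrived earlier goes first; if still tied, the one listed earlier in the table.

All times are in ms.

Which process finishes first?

13

Schedule: | 13 0-3 | 12 3-16 | 10 16-31 | 11 31-46 | 14 46-63 |
Completion: 10=31  11=46  12=16  13=3  14=63
Finish order: 13 → 12 → 10 → 11 → 14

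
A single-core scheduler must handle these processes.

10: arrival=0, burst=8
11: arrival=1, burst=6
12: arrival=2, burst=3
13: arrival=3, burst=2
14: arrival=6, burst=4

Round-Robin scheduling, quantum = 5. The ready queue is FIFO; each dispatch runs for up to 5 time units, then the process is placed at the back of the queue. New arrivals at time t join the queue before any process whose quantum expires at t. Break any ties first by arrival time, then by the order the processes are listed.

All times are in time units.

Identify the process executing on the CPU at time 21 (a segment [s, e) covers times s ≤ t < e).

14

Schedule: | 10 0-5 | 11 5-10 | 12 10-13 | 13 13-15 | 10 15-18 | 14 18-22 | 11 22-23 |
Completion: 10=18  11=23  12=13  13=15  14=22
Turnaround (C−A): 10=18  11=22  12=11  13=12  14=16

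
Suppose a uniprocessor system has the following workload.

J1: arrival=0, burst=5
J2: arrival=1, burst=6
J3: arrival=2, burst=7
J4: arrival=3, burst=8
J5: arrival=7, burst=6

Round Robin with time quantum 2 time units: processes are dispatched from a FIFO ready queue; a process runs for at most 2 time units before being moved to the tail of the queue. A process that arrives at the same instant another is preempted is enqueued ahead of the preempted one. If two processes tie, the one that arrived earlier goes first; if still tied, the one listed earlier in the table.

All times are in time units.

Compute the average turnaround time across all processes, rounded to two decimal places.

Gantt: | J1 0-2 | J2 2-4 | J3 4-6 | J1 6-8 | J4 8-10 | J2 10-12 | J3 12-14 | J5 14-16 | J1 16-17 | J4 17-19 | J2 19-21 | J3 21-23 | J5 23-25 | J4 25-27 | J3 27-28 | J5 28-30 | J4 30-32 |
Completion: J1=17  J2=21  J3=28  J4=32  J5=30
Turnaround times: J1=17, J2=20, J3=26, J4=29, J5=23
Average turnaround = (17+20+26+29+23) / 5 = 115/5 = 23.00

23.00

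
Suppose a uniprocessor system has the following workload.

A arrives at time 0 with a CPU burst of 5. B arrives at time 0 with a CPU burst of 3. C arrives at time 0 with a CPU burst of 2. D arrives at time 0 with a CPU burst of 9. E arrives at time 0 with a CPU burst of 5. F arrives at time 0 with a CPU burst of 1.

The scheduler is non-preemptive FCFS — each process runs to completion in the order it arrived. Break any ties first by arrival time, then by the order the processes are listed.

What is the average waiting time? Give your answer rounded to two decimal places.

Schedule: | A 0-5 | B 5-8 | C 8-10 | D 10-19 | E 19-24 | F 24-25 |
Completion: A=5  B=8  C=10  D=19  E=24  F=25
Waiting times: A=0, B=5, C=8, D=10, E=19, F=24
Average waiting = (0+5+8+10+19+24) / 6 = 66/6 = 11.00

11.00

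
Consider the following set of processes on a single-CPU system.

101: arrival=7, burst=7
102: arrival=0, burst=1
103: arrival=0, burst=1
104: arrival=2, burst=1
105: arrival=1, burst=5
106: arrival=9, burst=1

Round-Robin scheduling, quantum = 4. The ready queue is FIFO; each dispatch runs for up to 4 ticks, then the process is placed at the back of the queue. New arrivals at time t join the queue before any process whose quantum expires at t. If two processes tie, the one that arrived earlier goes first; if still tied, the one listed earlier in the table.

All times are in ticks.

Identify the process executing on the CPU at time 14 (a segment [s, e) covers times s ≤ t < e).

101

Schedule: | 102 0-1 | 103 1-2 | 105 2-6 | 104 6-7 | 105 7-8 | 101 8-12 | 106 12-13 | 101 13-16 |
Completion: 101=16  102=1  103=2  104=7  105=8  106=13
Turnaround (C−A): 101=9  102=1  103=2  104=5  105=7  106=4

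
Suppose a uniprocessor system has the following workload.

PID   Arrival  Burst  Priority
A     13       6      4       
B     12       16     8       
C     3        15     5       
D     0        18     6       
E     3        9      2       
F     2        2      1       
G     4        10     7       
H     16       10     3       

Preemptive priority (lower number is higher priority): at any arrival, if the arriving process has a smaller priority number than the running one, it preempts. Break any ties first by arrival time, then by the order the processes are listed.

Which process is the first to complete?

Timeline: | D 0-2 | F 2-4 | E 4-13 | A 13-16 | H 16-26 | A 26-29 | C 29-44 | D 44-60 | G 60-70 | B 70-86 |
Completion: A=29  B=86  C=44  D=60  E=13  F=4  G=70  H=26
Turnaround (C−A): A=16  B=74  C=41  D=60  E=10  F=2  G=66  H=10
Finish order: F → E → H → A → C → D → G → B

F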